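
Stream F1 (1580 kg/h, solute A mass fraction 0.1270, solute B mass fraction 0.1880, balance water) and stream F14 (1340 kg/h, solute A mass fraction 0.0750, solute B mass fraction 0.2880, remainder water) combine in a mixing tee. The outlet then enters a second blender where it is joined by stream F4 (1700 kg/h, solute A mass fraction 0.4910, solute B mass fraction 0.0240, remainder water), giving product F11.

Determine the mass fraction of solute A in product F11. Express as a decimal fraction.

Overall, product flow = 4620 kg/h.
solute A in = 1580×0.127 + 1340×0.075 + 1700×0.491 = 1135.9 kg/h.
solute A fraction in F11 = 0.2459.

0.2459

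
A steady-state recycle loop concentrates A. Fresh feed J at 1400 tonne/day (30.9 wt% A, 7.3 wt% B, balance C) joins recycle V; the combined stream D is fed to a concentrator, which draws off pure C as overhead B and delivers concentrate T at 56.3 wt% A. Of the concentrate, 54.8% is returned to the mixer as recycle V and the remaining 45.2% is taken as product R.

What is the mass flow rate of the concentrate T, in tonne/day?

Overall A balance (none leaves overhead): A in fresh feed = A in product, i.e. 1400×0.309 = (1−0.548)·T·0.563.
T = 432.6/(0.563×0.452) = 1700 tonne/day.

1700 tonne/day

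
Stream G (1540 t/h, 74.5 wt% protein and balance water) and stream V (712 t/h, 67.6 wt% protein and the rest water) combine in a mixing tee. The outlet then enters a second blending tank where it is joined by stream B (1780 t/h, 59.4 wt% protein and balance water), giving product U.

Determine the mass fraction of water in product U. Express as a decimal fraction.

0.334

Overall, product flow = 4032 t/h.
water in = 1540×0.255 + 712×0.324 + 1780×0.406 = 1346.1 t/h.
water fraction in U = 0.334.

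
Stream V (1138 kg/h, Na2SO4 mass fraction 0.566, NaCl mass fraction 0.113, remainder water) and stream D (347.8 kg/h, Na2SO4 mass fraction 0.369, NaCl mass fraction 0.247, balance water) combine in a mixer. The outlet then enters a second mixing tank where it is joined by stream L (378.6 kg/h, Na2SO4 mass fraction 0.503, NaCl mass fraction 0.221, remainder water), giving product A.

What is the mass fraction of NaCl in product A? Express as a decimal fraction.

Overall, product flow = 1864.4 kg/h.
NaCl in = 1138×0.113 + 347.8×0.247 + 378.6×0.221 = 298.17 kg/h.
NaCl fraction in A = 0.160.

0.160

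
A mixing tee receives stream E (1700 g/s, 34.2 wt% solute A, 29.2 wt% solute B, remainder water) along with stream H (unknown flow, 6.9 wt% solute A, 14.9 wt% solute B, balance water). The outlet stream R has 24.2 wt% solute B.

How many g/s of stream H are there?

Let H be the unknown flow. Total out = 1700 + H.
solute B balance: 496.4 + 0.149·H = 0.242·(1700 + H)
(0.149 − 0.242)·H = 0.242×1700 − 496.4 = -85
H = -85 / -0.093 = 913.98 g/s

914 g/s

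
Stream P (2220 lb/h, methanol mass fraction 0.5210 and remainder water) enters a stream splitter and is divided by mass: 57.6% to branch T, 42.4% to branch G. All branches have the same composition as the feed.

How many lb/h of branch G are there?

Branch G flow = 0.424×2220 = 941.28 lb/h.

941.3 lb/h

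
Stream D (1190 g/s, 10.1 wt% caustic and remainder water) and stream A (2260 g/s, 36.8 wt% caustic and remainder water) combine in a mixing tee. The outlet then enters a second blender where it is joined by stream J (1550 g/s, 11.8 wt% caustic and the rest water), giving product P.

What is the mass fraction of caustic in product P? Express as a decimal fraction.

Overall, product flow = 5000 g/s.
caustic in = 1190×0.101 + 2260×0.368 + 1550×0.118 = 1134.8 g/s.
caustic fraction in P = 0.2270.

0.2270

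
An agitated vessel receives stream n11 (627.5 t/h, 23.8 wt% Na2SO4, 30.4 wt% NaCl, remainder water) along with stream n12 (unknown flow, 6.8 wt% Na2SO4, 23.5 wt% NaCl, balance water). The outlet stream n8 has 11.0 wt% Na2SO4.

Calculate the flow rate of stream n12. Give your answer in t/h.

1912 t/h

Let n12 be the unknown flow. Total out = 627.5 + n12.
Na2SO4 balance: 149.34 + 0.068·n12 = 0.110·(627.5 + n12)
(0.068 − 0.110)·n12 = 0.110×627.5 − 149.34 = -80.32
n12 = -80.32 / -0.042 = 1912.4 t/h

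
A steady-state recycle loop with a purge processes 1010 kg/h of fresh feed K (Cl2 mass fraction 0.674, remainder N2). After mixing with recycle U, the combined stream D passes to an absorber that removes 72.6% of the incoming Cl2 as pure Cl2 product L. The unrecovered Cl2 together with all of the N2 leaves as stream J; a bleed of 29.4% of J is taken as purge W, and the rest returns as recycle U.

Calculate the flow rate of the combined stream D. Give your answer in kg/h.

N2 enters only via K and leaves only via the purge: 1010×0.326 = 0.294×(N2 in J), and the absorber passes all N2, so N2 in D = N2 in J = 1119.9 kg/h.
Cl2 in D: m_A = 1010×0.674 + (1−0.294)·(1−0.726)·m_A, so m_A = 680.74/0.8066 = 844.01 kg/h.
D = 844.01 + 1119.9 = 1963.9 kg/h.

1964 kg/h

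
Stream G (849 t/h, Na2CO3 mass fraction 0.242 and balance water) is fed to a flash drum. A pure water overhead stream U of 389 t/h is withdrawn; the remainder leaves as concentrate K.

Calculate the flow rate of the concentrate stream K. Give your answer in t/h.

460 t/h

Concentrate = 849 − 389 = 460 t/h.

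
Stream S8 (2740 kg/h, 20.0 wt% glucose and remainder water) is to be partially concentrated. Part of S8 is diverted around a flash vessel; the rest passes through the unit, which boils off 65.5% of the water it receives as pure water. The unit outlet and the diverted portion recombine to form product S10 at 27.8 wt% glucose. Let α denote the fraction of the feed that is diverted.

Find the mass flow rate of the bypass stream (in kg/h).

1273 kg/h

All 2740×0.200 = 548 kg/h of glucose reaches S10, so S10 = 548/0.278 = 1971.2 kg/h and vapour = 768.78 kg/h.
The evaporator receives (1−α)·2740 of feed at 0.800 water and removes 0.655 of that water:
0.655×0.800×(1−α)×2740 = 768.78
(1−α) = 768.78/1435.8 = 0.5354;  α = 0.4646.
Bypass flow = 0.4646×2740 = 1272.9 kg/h.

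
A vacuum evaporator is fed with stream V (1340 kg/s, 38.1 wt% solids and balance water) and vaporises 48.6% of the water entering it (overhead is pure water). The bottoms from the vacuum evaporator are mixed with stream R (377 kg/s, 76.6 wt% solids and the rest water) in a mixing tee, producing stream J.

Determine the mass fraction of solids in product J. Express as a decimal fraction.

0.608

Vapour removed = 0.486×0.619×1340 = 403.12 kg/s; concentrate = 936.88 kg/s.
solids reaching the mixer = 510.54 (from concentrate) + 377×0.766 = 799.32 kg/s.
Product flow = 936.88 + 377 = 1313.9 kg/s; solids fraction = 0.608.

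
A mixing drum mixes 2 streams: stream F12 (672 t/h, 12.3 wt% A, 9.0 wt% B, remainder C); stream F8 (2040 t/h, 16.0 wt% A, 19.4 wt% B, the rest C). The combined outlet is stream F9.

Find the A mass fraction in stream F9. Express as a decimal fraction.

0.151

Total flow out = 672 + 2040 = 2712 t/h.
A in = 672×0.123 + 2040×0.160 = 409.06 t/h.
A mass fraction in F9 = 409.06/2712 = 0.151.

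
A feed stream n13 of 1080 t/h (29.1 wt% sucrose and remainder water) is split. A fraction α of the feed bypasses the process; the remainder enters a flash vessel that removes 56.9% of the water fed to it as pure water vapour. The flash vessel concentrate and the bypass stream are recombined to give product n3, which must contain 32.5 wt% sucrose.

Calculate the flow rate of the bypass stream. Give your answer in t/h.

All 1080×0.291 = 314.28 t/h of sucrose reaches n3, so n3 = 314.28/0.325 = 967.02 t/h and vapour = 112.98 t/h.
The evaporator receives (1−α)·1080 of feed at 0.709 water and removes 0.569 of that water:
0.569×0.709×(1−α)×1080 = 112.98
(1−α) = 112.98/435.69 = 0.2593;  α = 0.7407.
Bypass flow = 0.7407×1080 = 799.93 t/h.

799.9 t/h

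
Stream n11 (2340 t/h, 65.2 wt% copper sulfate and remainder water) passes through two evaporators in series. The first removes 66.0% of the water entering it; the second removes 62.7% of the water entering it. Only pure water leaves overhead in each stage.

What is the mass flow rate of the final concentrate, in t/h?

water in feed = 2340×0.348 = 814.32 t/h.
After stage 1: water left = (1−0.660)×814.32 = 276.87; stream total = 1802.5 t/h.
After stage 2: water left = (1−0.627)×276.87 = 103.27; final concentrate = 1629 t/h.

1629 t/h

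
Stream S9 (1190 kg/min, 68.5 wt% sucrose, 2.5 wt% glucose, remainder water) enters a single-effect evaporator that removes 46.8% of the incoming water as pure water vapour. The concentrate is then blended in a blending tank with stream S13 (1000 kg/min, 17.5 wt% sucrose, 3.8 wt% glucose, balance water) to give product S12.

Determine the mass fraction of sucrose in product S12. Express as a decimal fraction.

0.488

Vapour removed = 0.468×0.290×1190 = 161.51 kg/min; concentrate = 1028.5 kg/min.
sucrose reaching the mixer = 815.15 (from concentrate) + 1000×0.175 = 990.15 kg/min.
Product flow = 1028.5 + 1000 = 2028.5 kg/min; sucrose fraction = 0.488.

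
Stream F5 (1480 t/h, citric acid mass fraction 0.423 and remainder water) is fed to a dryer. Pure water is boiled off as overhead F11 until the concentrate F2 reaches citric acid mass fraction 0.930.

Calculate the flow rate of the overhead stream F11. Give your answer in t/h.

citric acid is conserved: 1480×0.423 = 626.04 t/h all reports to the concentrate.
Concentrate = 626.04/(target fraction) = 673.16 t/h.
Overhead = 1480 − 673.16 = 806.84 t/h.

806.8 t/h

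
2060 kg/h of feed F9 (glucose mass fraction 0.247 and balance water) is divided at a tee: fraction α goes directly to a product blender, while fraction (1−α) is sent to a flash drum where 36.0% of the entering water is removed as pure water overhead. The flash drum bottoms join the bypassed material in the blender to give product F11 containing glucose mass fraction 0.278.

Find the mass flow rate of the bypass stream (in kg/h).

All 2060×0.247 = 508.82 kg/h of glucose reaches F11, so F11 = 508.82/0.278 = 1830.3 kg/h and vapour = 229.71 kg/h.
The evaporator receives (1−α)·2060 of feed at 0.753 water and removes 0.360 of that water:
0.360×0.753×(1−α)×2060 = 229.71
(1−α) = 229.71/558.42 = 0.4114;  α = 0.5886.
Bypass flow = 0.5886×2060 = 1212.6 kg/h.

1213 kg/h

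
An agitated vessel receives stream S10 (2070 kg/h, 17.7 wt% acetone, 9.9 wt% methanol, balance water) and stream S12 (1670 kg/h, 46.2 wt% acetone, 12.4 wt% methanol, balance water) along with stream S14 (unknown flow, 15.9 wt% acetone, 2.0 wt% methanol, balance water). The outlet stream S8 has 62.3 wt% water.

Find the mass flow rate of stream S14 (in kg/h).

706.9 kg/h

Let S14 be the unknown flow. Total out = 3740 + S14.
water balance: 2190.1 + 0.821·S14 = 0.623·(3740 + S14)
(0.821 − 0.623)·S14 = 0.623×3740 − 2190.1 = 139.96
S14 = 139.96 / 0.198 = 706.87 kg/h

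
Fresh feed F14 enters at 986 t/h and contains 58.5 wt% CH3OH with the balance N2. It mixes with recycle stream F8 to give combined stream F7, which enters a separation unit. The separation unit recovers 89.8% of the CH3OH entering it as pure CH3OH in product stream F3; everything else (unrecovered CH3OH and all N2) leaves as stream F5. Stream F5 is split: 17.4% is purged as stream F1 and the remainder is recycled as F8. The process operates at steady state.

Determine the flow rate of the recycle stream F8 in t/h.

1996 t/h

N2 enters only via F14 and leaves only via the purge: 986×0.415 = 0.174×(N2 in F5), and the separation unit passes all N2, so N2 in F7 = N2 in F5 = 2351.7 t/h.
CH3OH in F7: m_A = 986×0.585 + (1−0.174)·(1−0.898)·m_A, so m_A = 576.81/0.9157 = 629.88 t/h.
F5 = (1−0.898)×629.88 + 2351.7 = 2415.9 t/h.
Recycle F8 = (1−0.174)×2415.9 = 1995.5 t/h.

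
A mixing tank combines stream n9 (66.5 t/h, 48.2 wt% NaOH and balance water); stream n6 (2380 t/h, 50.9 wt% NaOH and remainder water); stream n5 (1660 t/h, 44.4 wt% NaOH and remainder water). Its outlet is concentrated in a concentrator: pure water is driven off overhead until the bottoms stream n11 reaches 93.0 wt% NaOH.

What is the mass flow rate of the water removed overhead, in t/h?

NaOH entering = 66.5×0.482 + 2380×0.509 + 1660×0.444 = 1980.5 t/h.
All NaOH reports to n11, so n11 = 1980.5/0.930 = 2129.6 t/h.
Total feed = 4106.5 t/h; overhead = 4106.5 − 2129.6 = 1976.9 t/h.

1977 t/h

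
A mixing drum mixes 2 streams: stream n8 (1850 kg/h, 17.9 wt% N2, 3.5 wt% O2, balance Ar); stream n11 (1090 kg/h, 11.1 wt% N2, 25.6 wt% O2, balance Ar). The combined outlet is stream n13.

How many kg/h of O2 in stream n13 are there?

O2 out = O2 in = 1850×0.035 + 1090×0.256 = 343.79 kg/h.

343.8 kg/h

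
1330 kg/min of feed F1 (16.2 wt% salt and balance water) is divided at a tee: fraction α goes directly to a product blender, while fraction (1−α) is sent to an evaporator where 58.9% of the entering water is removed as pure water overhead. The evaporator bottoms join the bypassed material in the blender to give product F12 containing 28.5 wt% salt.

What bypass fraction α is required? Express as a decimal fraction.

All 1330×0.162 = 215.46 kg/min of salt reaches F12, so F12 = 215.46/0.285 = 756 kg/min and vapour = 574 kg/min.
The evaporator receives (1−α)·1330 of feed at 0.838 water and removes 0.589 of that water:
0.589×0.838×(1−α)×1330 = 574
(1−α) = 574/656.46 = 0.8744;  α = 0.1256.

0.126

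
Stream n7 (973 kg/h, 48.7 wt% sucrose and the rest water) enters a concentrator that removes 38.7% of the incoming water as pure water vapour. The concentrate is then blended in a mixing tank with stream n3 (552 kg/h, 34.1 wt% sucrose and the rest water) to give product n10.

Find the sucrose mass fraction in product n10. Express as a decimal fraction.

0.497

Vapour removed = 0.387×0.513×973 = 193.17 kg/h; concentrate = 779.83 kg/h.
sucrose reaching the mixer = 473.85 (from concentrate) + 552×0.341 = 662.08 kg/h.
Product flow = 779.83 + 552 = 1331.8 kg/h; sucrose fraction = 0.497.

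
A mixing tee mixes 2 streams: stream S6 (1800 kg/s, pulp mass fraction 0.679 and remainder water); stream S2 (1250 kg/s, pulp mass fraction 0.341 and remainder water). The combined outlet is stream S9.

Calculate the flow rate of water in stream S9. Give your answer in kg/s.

1402 kg/s

water out = water in = 1800×0.321 + 1250×0.659 = 1401.6 kg/s.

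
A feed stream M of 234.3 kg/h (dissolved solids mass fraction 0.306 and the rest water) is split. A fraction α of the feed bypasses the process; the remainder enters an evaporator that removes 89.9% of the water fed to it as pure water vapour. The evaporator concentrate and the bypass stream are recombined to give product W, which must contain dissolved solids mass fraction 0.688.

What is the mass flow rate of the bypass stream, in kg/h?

All 234.3×0.306 = 71.696 kg/h of dissolved solids reaches W, so W = 71.696/0.688 = 104.21 kg/h and vapour = 130.09 kg/h.
The evaporator receives (1−α)·234.3 of feed at 0.694 water and removes 0.899 of that water:
0.899×0.694×(1−α)×234.3 = 130.09
(1−α) = 130.09/146.18 = 0.8899;  α = 0.1101.
Bypass flow = 0.1101×234.3 = 25.789 kg/h.

25.79 kg/h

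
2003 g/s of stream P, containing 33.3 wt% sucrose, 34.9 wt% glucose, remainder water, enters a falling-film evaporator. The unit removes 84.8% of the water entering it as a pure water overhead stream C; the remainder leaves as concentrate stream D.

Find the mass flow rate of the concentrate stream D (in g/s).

1463 g/s

water entering = 2003×0.318 = 636.95 g/s; overhead removed = 0.848×636.95 = 540.14 g/s.
Concentrate = 2003 − 540.14 = 1462.9 g/s.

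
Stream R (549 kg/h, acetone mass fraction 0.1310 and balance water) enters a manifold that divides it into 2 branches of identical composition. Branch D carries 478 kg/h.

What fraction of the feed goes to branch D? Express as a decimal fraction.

0.871

Fraction to D = 478/549 = 0.8707.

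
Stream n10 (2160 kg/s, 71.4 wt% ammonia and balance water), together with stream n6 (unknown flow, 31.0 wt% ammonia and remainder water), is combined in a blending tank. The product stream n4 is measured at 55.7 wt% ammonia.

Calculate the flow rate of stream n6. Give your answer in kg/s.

1373 kg/s

Let n6 be the unknown flow. Total out = 2160 + n6.
ammonia balance: 1542.2 + 0.310·n6 = 0.557·(2160 + n6)
(0.310 − 0.557)·n6 = 0.557×2160 − 1542.2 = -339.12
n6 = -339.12 / -0.247 = 1373 kg/s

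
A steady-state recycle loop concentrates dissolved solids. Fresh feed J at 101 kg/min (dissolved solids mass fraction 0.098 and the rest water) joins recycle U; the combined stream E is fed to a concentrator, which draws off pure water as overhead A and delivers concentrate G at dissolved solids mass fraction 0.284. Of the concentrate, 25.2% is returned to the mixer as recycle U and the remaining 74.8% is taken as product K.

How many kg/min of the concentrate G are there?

Overall dissolved solids balance (none leaves overhead): dissolved solids in fresh feed = dissolved solids in product, i.e. 101×0.098 = (1−0.252)·G·0.284.
G = 9.898/(0.284×0.748) = 46.594 kg/min.

46.59 kg/min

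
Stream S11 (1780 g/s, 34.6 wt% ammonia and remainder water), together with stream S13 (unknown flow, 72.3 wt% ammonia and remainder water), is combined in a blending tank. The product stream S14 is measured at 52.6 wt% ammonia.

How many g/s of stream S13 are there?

1626 g/s

Let S13 be the unknown flow. Total out = 1780 + S13.
ammonia balance: 615.88 + 0.723·S13 = 0.526·(1780 + S13)
(0.723 − 0.526)·S13 = 0.526×1780 − 615.88 = 320.4
S13 = 320.4 / 0.197 = 1626.4 g/s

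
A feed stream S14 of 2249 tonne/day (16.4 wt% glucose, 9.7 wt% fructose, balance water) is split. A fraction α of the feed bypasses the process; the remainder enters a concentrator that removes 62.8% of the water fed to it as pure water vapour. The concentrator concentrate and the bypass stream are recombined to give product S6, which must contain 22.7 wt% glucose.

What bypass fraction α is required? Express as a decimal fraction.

All 2249×0.164 = 368.84 tonne/day of glucose reaches S6, so S6 = 368.84/0.227 = 1624.8 tonne/day and vapour = 624.17 tonne/day.
The evaporator receives (1−α)·2249 of feed at 0.739 water and removes 0.628 of that water:
0.628×0.739×(1−α)×2249 = 624.17
(1−α) = 624.17/1043.7 = 0.5980;  α = 0.4020.

0.402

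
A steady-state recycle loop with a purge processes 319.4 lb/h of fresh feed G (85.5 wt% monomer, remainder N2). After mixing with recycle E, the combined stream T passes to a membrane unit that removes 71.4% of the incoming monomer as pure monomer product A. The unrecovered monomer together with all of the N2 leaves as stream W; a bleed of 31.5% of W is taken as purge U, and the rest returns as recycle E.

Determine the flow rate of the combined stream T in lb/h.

486.6 lb/h

N2 enters only via G and leaves only via the purge: 319.4×0.145 = 0.315×(N2 in W), and the membrane unit passes all N2, so N2 in T = N2 in W = 147.03 lb/h.
monomer in T: m_A = 319.4×0.855 + (1−0.315)·(1−0.714)·m_A, so m_A = 273.09/0.8041 = 339.62 lb/h.
T = 339.62 + 147.03 = 486.65 lb/h.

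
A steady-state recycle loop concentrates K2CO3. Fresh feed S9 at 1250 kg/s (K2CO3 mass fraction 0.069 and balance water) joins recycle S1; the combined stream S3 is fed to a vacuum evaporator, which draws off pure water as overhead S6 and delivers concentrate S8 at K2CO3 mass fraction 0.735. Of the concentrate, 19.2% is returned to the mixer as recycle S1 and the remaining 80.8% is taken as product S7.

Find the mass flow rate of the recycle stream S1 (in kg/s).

27.88 kg/s

Overall K2CO3 balance (none leaves overhead): K2CO3 in fresh feed = K2CO3 in product, i.e. 1250×0.069 = (1−0.192)·S8·0.735.
S8 = 86.25/(0.735×0.808) = 145.23 kg/s.
Recycle S1 = 0.192×145.23 = 27.884 kg/s.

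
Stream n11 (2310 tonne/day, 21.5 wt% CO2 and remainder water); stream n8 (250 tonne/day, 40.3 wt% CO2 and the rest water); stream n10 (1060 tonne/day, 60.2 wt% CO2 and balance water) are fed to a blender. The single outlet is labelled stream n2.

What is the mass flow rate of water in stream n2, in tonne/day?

water out = water in = 2310×0.785 + 250×0.597 + 1060×0.398 = 2384.5 tonne/day.

2384 tonne/day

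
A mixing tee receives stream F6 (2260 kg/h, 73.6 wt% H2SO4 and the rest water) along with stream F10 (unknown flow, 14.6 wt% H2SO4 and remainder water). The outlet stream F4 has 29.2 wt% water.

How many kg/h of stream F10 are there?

Let F10 be the unknown flow. Total out = 2260 + F10.
water balance: 596.64 + 0.854·F10 = 0.292·(2260 + F10)
(0.854 − 0.292)·F10 = 0.292×2260 − 596.64 = 63.28
F10 = 63.28 / 0.562 = 112.6 kg/h

112.6 kg/h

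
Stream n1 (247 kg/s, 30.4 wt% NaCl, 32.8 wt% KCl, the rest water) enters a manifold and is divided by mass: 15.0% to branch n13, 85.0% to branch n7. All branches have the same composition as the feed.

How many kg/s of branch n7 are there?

Branch n7 flow = 0.850×247 = 209.95 kg/s.

209.9 kg/s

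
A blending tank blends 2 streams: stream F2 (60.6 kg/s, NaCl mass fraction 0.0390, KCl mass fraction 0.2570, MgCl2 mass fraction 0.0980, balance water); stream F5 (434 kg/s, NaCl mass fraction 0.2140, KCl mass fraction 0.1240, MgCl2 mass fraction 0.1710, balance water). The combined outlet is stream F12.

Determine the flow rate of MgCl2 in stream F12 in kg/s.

MgCl2 out = MgCl2 in = 60.6×0.098 + 434×0.171 = 80.153 kg/s.

80.15 kg/s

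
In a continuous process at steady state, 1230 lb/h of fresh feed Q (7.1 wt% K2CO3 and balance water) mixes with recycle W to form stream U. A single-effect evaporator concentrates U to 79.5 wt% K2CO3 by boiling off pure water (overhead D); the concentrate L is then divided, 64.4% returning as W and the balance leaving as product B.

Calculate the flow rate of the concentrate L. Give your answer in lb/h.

Overall K2CO3 balance (none leaves overhead): K2CO3 in fresh feed = K2CO3 in product, i.e. 1230×0.071 = (1−0.644)·L·0.795.
L = 87.33/(0.795×0.356) = 308.56 lb/h.

308.6 lb/h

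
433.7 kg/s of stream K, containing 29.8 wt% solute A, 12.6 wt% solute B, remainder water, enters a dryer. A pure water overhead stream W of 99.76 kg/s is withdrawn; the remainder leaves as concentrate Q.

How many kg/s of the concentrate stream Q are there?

Concentrate = 433.7 − 99.76 = 333.94 kg/s.

333.9 kg/s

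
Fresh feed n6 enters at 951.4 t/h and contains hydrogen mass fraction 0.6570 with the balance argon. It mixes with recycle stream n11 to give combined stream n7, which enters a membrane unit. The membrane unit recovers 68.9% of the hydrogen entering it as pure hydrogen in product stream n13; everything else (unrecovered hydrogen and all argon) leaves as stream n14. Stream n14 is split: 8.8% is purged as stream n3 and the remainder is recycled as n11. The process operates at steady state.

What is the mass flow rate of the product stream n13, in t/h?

601.2 t/h

hydrogen in n7: m_A = 951.4×0.657 + (1−0.088)·(1−0.689)·m_A, so m_A = 625.07/0.7164 = 872.55 t/h.
Product n13 = 0.689×872.55 = 601.19 t/h.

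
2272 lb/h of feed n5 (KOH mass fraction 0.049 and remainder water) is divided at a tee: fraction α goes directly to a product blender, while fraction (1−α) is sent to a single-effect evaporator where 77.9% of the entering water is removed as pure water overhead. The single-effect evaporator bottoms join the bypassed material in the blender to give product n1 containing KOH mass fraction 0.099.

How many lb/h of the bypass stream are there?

All 2272×0.049 = 111.33 lb/h of KOH reaches n1, so n1 = 111.33/0.099 = 1124.5 lb/h and vapour = 1147.5 lb/h.
The evaporator receives (1−α)·2272 of feed at 0.951 water and removes 0.779 of that water:
0.779×0.951×(1−α)×2272 = 1147.5
(1−α) = 1147.5/1683.2 = 0.6817;  α = 0.3183.
Bypass flow = 0.3183×2272 = 723.09 lb/h.

723.1 lb/h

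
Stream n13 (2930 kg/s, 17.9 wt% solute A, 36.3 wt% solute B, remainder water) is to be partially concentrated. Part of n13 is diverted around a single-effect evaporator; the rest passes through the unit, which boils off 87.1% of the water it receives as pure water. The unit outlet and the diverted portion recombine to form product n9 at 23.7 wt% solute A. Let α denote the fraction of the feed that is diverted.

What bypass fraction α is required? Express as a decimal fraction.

0.387

All 2930×0.179 = 524.47 kg/s of solute A reaches n9, so n9 = 524.47/0.237 = 2213 kg/s and vapour = 717.05 kg/s.
The evaporator receives (1−α)·2930 of feed at 0.458 water and removes 0.871 of that water:
0.871×0.458×(1−α)×2930 = 717.05
(1−α) = 717.05/1168.8 = 0.6135;  α = 0.3865.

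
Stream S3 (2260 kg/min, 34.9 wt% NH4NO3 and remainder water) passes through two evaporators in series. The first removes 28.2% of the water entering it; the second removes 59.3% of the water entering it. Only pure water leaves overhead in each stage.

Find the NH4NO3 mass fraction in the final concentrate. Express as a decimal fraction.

water in feed = 2260×0.651 = 1471.3 kg/min.
After stage 1: water left = (1−0.282)×1471.3 = 1056.4; stream total = 1845.1 kg/min.
After stage 2: water left = (1−0.593)×1056.4 = 429.94; final concentrate = 1218.7 kg/min.
NH4NO3 fraction = 788.74/1218.7 = 0.647.

0.647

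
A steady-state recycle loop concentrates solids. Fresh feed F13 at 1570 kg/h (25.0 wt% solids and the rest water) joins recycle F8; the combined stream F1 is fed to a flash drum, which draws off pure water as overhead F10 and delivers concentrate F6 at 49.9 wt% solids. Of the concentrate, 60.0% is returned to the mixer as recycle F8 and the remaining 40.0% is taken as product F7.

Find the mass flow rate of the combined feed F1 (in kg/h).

Overall solids balance (none leaves overhead): solids in fresh feed = solids in product, i.e. 1570×0.250 = (1−0.600)·F6·0.499.
F6 = 392.5/(0.499×0.400) = 1966.4 kg/h.
Recycle F8 = 0.600×1966.4 = 1179.9 kg/h.
Combined feed F1 = 1570 + 1179.9 = 2749.9 kg/h.

2750 kg/h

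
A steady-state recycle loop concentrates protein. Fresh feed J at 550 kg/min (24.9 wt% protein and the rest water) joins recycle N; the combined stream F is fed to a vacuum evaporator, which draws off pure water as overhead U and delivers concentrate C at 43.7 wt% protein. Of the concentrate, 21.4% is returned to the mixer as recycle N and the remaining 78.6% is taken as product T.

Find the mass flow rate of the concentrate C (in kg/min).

Overall protein balance (none leaves overhead): protein in fresh feed = protein in product, i.e. 550×0.249 = (1−0.214)·C·0.437.
C = 136.95/(0.437×0.786) = 398.71 kg/min.

398.7 kg/min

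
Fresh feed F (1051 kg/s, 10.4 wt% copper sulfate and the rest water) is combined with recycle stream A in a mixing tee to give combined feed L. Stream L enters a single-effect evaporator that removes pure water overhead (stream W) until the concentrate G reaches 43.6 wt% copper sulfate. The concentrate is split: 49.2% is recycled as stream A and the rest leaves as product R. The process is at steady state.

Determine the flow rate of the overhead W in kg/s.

Overall copper sulfate balance (none leaves overhead): copper sulfate in fresh feed = copper sulfate in product, i.e. 1051×0.104 = (1−0.492)·G·0.436.
G = 109.3/(0.436×0.508) = 493.5 kg/s.
Recycle A = 0.492×493.5 = 242.8 kg/s.
Combined feed L = 1051 + 242.8 = 1293.8 kg/s.
Overhead W = L − G = 1293.8 − 493.5 = 800.3 kg/s.

800.3 kg/s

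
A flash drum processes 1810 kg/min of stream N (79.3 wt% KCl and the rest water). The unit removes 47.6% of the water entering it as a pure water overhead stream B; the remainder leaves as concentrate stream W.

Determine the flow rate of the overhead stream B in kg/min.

water entering = 1810×0.207 = 374.67 kg/min; overhead removed = 0.476×374.67 = 178.34 kg/min.

178.3 kg/min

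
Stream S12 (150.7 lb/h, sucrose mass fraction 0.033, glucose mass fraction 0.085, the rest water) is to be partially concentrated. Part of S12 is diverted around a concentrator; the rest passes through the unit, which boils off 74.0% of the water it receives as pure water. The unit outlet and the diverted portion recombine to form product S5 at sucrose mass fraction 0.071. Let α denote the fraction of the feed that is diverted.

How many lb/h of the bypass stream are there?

27.12 lb/h

All 150.7×0.033 = 4.9731 lb/h of sucrose reaches S5, so S5 = 4.9731/0.071 = 70.044 lb/h and vapour = 80.656 lb/h.
The evaporator receives (1−α)·150.7 of feed at 0.882 water and removes 0.740 of that water:
0.740×0.882×(1−α)×150.7 = 80.656
(1−α) = 80.656/98.359 = 0.8200;  α = 0.1800.
Bypass flow = 0.1800×150.7 = 27.123 lb/h.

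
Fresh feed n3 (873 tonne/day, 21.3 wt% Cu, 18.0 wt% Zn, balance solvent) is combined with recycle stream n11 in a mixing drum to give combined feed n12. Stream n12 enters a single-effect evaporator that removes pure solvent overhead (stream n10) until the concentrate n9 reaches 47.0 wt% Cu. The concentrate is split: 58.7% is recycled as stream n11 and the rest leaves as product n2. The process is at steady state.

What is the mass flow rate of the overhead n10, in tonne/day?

Overall Cu balance (none leaves overhead): Cu in fresh feed = Cu in product, i.e. 873×0.213 = (1−0.587)·n9·0.470.
n9 = 185.95/(0.470×0.413) = 957.96 tonne/day.
Recycle n11 = 0.587×957.96 = 562.32 tonne/day.
Combined feed n12 = 873 + 562.32 = 1435.3 tonne/day.
Overhead n10 = n12 − n9 = 1435.3 − 957.96 = 477.36 tonne/day.

477.4 tonne/day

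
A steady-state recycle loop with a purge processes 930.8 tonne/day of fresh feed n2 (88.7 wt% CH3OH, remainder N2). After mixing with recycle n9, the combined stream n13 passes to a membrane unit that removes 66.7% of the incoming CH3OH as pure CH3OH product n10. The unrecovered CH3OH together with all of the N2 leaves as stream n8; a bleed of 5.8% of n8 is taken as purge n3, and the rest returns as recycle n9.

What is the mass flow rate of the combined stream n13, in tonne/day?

N2 enters only via n2 and leaves only via the purge: 930.8×0.113 = 0.058×(N2 in n8), and the membrane unit passes all N2, so N2 in n13 = N2 in n8 = 1813.5 tonne/day.
CH3OH in n13: m_A = 930.8×0.887 + (1−0.058)·(1−0.667)·m_A, so m_A = 825.62/0.6863 = 1203 tonne/day.
n13 = 1203 + 1813.5 = 3016.4 tonne/day.

3016 tonne/day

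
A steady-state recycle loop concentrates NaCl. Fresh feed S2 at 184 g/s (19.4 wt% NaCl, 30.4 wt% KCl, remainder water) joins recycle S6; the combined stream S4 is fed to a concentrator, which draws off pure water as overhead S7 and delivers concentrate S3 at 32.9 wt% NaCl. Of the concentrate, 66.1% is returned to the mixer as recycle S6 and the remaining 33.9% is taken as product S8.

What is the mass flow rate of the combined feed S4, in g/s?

Overall NaCl balance (none leaves overhead): NaCl in fresh feed = NaCl in product, i.e. 184×0.194 = (1−0.661)·S3·0.329.
S3 = 35.696/(0.329×0.339) = 320.05 g/s.
Recycle S6 = 0.661×320.05 = 211.56 g/s.
Combined feed S4 = 184 + 211.56 = 395.56 g/s.

395.6 g/s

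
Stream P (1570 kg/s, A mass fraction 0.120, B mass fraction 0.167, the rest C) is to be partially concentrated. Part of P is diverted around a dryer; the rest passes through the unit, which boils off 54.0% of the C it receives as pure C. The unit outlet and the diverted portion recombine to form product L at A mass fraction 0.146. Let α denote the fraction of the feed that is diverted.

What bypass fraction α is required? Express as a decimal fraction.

All 1570×0.120 = 188.4 kg/s of A reaches L, so L = 188.4/0.146 = 1290.4 kg/s and vapour = 279.59 kg/s.
The evaporator receives (1−α)·1570 of feed at 0.713 C and removes 0.540 of that C:
0.540×0.713×(1−α)×1570 = 279.59
(1−α) = 279.59/604.48 = 0.4625;  α = 0.5375.

0.537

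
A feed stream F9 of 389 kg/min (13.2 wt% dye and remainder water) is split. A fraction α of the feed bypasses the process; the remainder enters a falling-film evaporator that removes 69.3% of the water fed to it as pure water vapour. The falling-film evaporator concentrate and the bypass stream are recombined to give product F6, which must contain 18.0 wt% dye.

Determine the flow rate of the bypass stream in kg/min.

216.5 kg/min

All 389×0.132 = 51.348 kg/min of dye reaches F6, so F6 = 51.348/0.180 = 285.27 kg/min and vapour = 103.73 kg/min.
The evaporator receives (1−α)·389 of feed at 0.868 water and removes 0.693 of that water:
0.693×0.868×(1−α)×389 = 103.73
(1−α) = 103.73/233.99 = 0.4433;  α = 0.5567.
Bypass flow = 0.5567×389 = 216.55 kg/min.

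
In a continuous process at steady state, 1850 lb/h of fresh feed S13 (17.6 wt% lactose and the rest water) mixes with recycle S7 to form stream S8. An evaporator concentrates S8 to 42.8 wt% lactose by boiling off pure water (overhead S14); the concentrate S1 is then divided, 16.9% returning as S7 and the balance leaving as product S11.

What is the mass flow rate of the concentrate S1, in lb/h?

915.5 lb/h

Overall lactose balance (none leaves overhead): lactose in fresh feed = lactose in product, i.e. 1850×0.176 = (1−0.169)·S1·0.428.
S1 = 325.6/(0.428×0.831) = 915.46 lb/h.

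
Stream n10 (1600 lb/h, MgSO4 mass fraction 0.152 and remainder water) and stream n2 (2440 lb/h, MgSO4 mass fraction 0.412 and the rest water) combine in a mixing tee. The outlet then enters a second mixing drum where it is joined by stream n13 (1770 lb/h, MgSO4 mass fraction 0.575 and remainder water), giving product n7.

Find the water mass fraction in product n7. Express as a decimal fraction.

0.610

Overall, product flow = 5810 lb/h.
water in = 1600×0.848 + 2440×0.588 + 1770×0.425 = 3543.8 lb/h.
water fraction in n7 = 0.610.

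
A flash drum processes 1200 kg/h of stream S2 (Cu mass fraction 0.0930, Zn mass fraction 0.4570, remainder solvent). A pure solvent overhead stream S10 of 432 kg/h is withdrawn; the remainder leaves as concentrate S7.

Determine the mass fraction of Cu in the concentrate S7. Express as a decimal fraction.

0.1453

Cu is not removed: 1200×0.093 = 111.6 kg/h of Cu enters S7.
Concentrate = 1200 − 432 = 768 kg/h.
Mass fraction = 111.6/768 = 0.1453.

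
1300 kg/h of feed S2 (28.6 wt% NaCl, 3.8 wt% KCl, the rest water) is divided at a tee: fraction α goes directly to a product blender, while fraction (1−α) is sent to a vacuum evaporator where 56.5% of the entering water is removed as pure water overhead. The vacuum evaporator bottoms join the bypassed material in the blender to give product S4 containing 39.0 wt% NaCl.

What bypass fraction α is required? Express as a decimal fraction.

0.302

All 1300×0.286 = 371.8 kg/h of NaCl reaches S4, so S4 = 371.8/0.390 = 953.33 kg/h and vapour = 346.67 kg/h.
The evaporator receives (1−α)·1300 of feed at 0.676 water and removes 0.565 of that water:
0.565×0.676×(1−α)×1300 = 346.67
(1−α) = 346.67/496.52 = 0.6982;  α = 0.3018.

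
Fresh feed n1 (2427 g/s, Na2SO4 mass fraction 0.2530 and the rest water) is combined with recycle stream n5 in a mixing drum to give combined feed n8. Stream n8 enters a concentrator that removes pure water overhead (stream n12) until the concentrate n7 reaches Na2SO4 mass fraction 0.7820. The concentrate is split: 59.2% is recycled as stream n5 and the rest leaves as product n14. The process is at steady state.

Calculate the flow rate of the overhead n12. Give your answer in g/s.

1642 g/s

Overall Na2SO4 balance (none leaves overhead): Na2SO4 in fresh feed = Na2SO4 in product, i.e. 2427×0.253 = (1−0.592)·n7·0.782.
n7 = 614.03/(0.782×0.408) = 1924.5 g/s.
Recycle n5 = 0.592×1924.5 = 1139.3 g/s.
Combined feed n8 = 2427 + 1139.3 = 3566.3 g/s.
Overhead n12 = n8 − n7 = 3566.3 − 1924.5 = 1641.8 g/s.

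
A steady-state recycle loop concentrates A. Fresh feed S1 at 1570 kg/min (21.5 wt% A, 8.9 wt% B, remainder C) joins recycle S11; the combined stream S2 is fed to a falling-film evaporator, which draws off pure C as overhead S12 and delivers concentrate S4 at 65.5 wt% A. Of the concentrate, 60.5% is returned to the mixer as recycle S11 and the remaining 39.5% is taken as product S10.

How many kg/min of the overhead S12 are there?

1055 kg/min

Overall A balance (none leaves overhead): A in fresh feed = A in product, i.e. 1570×0.215 = (1−0.605)·S4·0.655.
S4 = 337.55/(0.655×0.395) = 1304.7 kg/min.
Recycle S11 = 0.605×1304.7 = 789.32 kg/min.
Combined feed S2 = 1570 + 789.32 = 2359.3 kg/min.
Overhead S12 = S2 − S4 = 2359.3 − 1304.7 = 1054.7 kg/min.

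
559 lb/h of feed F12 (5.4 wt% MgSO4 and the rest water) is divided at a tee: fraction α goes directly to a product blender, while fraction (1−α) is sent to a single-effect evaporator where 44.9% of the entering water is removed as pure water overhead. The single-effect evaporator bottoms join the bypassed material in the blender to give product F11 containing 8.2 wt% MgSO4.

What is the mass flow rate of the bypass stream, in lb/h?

109.6 lb/h

All 559×0.054 = 30.186 lb/h of MgSO4 reaches F11, so F11 = 30.186/0.082 = 368.12 lb/h and vapour = 190.88 lb/h.
The evaporator receives (1−α)·559 of feed at 0.946 water and removes 0.449 of that water:
0.449×0.946×(1−α)×559 = 190.88
(1−α) = 190.88/237.44 = 0.8039;  α = 0.1961.
Bypass flow = 0.1961×559 = 109.62 lb/h.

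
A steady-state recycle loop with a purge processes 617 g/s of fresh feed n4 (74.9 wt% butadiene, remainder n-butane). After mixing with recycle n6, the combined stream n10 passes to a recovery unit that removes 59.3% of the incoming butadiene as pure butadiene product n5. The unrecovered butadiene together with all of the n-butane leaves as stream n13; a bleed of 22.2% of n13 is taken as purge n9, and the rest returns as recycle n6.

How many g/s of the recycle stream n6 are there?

n-butane enters only via n4 and leaves only via the purge: 617×0.251 = 0.222×(n-butane in n13), and the recovery unit passes all n-butane, so n-butane in n10 = n-butane in n13 = 697.6 g/s.
butadiene in n10: m_A = 617×0.749 + (1−0.222)·(1−0.593)·m_A, so m_A = 462.13/0.6834 = 676.27 g/s.
n13 = (1−0.593)×676.27 + 697.6 = 972.84 g/s.
Recycle n6 = (1−0.222)×972.84 = 756.87 g/s.

756.9 g/s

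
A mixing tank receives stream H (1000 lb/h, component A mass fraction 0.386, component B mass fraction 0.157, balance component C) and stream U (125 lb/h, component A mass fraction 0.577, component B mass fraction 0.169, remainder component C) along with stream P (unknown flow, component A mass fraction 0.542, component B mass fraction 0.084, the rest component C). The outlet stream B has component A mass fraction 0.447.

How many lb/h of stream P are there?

Let P be the unknown flow. Total out = 1125 + P.
component A balance: 458.12 + 0.542·P = 0.447·(1125 + P)
(0.542 − 0.447)·P = 0.447×1125 − 458.12 = 44.75
P = 44.75 / 0.095 = 471.05 lb/h

471.1 lb/h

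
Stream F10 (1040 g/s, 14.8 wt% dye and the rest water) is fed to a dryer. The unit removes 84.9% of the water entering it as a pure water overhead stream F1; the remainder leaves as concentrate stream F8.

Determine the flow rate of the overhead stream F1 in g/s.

water entering = 1040×0.852 = 886.08 g/s; overhead removed = 0.849×886.08 = 752.28 g/s.

752.3 g/s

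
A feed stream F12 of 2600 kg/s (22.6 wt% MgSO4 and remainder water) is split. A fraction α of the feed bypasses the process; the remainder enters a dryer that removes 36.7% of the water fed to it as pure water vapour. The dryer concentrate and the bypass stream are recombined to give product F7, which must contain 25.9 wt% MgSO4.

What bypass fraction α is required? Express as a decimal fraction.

0.551

All 2600×0.226 = 587.6 kg/s of MgSO4 reaches F7, so F7 = 587.6/0.259 = 2268.7 kg/s and vapour = 331.27 kg/s.
The evaporator receives (1−α)·2600 of feed at 0.774 water and removes 0.367 of that water:
0.367×0.774×(1−α)×2600 = 331.27
(1−α) = 331.27/738.55 = 0.4485;  α = 0.5515.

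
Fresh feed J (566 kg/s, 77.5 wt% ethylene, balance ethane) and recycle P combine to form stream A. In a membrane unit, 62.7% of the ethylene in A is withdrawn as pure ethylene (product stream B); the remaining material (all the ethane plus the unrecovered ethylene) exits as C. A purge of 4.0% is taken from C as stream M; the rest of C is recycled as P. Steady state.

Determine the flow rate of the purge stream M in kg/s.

ethane enters only via J and leaves only via the purge: 566×0.225 = 0.040×(ethane in C), and the membrane unit passes all ethane, so ethane in A = ethane in C = 3183.8 kg/s.
ethylene in A: m_A = 566×0.775 + (1−0.040)·(1−0.627)·m_A, so m_A = 438.65/0.6419 = 683.34 kg/s.
C = (1−0.627)×683.34 + 3183.8 = 3438.6 kg/s.
Purge M = 0.040×3438.6 = 137.55 kg/s.

137.5 kg/s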